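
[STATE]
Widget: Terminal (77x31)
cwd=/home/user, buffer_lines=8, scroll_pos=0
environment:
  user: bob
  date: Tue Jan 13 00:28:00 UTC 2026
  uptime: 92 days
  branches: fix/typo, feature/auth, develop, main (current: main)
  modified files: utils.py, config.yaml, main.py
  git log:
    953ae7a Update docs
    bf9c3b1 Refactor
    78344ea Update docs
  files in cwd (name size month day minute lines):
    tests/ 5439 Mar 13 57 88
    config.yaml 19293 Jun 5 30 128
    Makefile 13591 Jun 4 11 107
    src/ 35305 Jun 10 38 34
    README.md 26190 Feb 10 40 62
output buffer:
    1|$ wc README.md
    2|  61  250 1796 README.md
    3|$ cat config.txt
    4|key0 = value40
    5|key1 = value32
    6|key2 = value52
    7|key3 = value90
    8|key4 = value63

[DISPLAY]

$ wc README.md                                                               
  61  250 1796 README.md                                                     
$ cat config.txt                                                             
key0 = value40                                                               
key1 = value32                                                               
key2 = value52                                                               
key3 = value90                                                               
key4 = value63                                                               
$ █                                                                          
                                                                             
                                                                             
                                                                             
                                                                             
                                                                             
                                                                             
                                                                             
                                                                             
                                                                             
                                                                             
                                                                             
                                                                             
                                                                             
                                                                             
                                                                             
                                                                             
                                                                             
                                                                             
                                                                             
                                                                             
                                                                             
                                                                             


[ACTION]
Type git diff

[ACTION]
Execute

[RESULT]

$ wc README.md                                                               
  61  250 1796 README.md                                                     
$ cat config.txt                                                             
key0 = value40                                                               
key1 = value32                                                               
key2 = value52                                                               
key3 = value90                                                               
key4 = value63                                                               
$ git diff                                                                   
diff --git a/main.py b/main.py                                               
--- a/main.py                                                                
+++ b/main.py                                                                
@@ -1,3 +1,4 @@                                                              
+# updated                                                                   
 import sys                                                                  
$ █                                                                          
                                                                             
                                                                             
                                                                             
                                                                             
                                                                             
                                                                             
                                                                             
                                                                             
                                                                             
                                                                             
                                                                             
                                                                             
                                                                             
                                                                             
                                                                             


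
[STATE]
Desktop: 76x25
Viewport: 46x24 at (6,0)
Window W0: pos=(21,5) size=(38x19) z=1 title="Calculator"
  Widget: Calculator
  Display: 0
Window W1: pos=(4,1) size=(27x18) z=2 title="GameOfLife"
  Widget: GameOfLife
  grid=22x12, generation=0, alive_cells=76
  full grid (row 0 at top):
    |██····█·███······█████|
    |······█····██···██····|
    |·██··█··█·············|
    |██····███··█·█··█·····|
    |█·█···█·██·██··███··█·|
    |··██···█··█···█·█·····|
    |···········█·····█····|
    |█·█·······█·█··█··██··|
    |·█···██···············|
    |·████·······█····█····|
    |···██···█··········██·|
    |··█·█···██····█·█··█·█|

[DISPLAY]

                                              
━━━━━━━━━━━━━━━━━━━━━━━━┓                     
GameOfLife              ┃                     
────────────────────────┨                     
en: 0                   ┃                     
█····█·███······█████   ┃━━━━━━━━━━━━━━━━━━━━━
·····█····██···██····   ┃or                   
██··█··█·············   ┃─────────────────────
█····███··█·█··█·····   ┃                     
·█···█·██·██··███··█·   ┃───┬───┐             
·██···█··█···█·█·····   ┃ 9 │ ÷ │             
··········█·····█····   ┃───┼───┤             
·█·······█·█··█··██··   ┃ 6 │ × │             
█···██···············   ┃───┼───┤             
████·······█····█····   ┃ 3 │ - │             
··██···█··········██·   ┃───┼───┤             
·█·█···██····█·█··█·█   ┃ = │ + │             
                        ┃───┼───┤             
━━━━━━━━━━━━━━━━━━━━━━━━┛ MR│ M+│             
               ┃└───┴───┴───┴───┘             
               ┃                              
               ┃                              
               ┃                              
               ┗━━━━━━━━━━━━━━━━━━━━━━━━━━━━━━


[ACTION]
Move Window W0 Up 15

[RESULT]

               ┏━━━━━━━━━━━━━━━━━━━━━━━━━━━━━━
━━━━━━━━━━━━━━━━━━━━━━━━┓or                   
GameOfLife              ┃─────────────────────
────────────────────────┨                     
en: 0                   ┃───┬───┐             
█····█·███······█████   ┃ 9 │ ÷ │             
·····█····██···██····   ┃───┼───┤             
██··█··█·············   ┃ 6 │ × │             
█····███··█·█··█·····   ┃───┼───┤             
·█···█·██·██··███··█·   ┃ 3 │ - │             
·██···█··█···█·█·····   ┃───┼───┤             
··········█·····█····   ┃ = │ + │             
·█·······█·█··█··██··   ┃───┼───┤             
█···██···············   ┃ MR│ M+│             
████·······█····█····   ┃───┴───┘             
··██···█··········██·   ┃                     
·█·█···██····█·█··█·█   ┃                     
                        ┃                     
━━━━━━━━━━━━━━━━━━━━━━━━┛━━━━━━━━━━━━━━━━━━━━━
                                              
                                              
                                              
                                              
                                              


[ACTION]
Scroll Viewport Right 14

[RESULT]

 ┏━━━━━━━━━━━━━━━━━━━━━━━━━━━━━━━━━━━━┓       
━━━━━━━━━━┓or                         ┃       
          ┃───────────────────────────┨       
──────────┨                          0┃       
          ┃───┬───┐                   ┃       
··█████   ┃ 9 │ ÷ │                   ┃       
·██····   ┃───┼───┤                   ┃       
·······   ┃ 6 │ × │                   ┃       
·█·····   ┃───┼───┤                   ┃       
███··█·   ┃ 3 │ - │                   ┃       
·█·····   ┃───┼───┤                   ┃       
··█····   ┃ = │ + │                   ┃       
█··██··   ┃───┼───┤                   ┃       
·······   ┃ MR│ M+│                   ┃       
··█····   ┃───┴───┘                   ┃       
····██·   ┃                           ┃       
·█··█·█   ┃                           ┃       
          ┃                           ┃       
━━━━━━━━━━┛━━━━━━━━━━━━━━━━━━━━━━━━━━━┛       
                                              
                                              
                                              
                                              
                                              


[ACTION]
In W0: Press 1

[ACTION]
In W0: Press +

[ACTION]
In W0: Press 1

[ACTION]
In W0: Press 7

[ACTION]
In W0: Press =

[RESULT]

 ┏━━━━━━━━━━━━━━━━━━━━━━━━━━━━━━━━━━━━┓       
━━━━━━━━━━┓or                         ┃       
          ┃───────────────────────────┨       
──────────┨                         18┃       
          ┃───┬───┐                   ┃       
··█████   ┃ 9 │ ÷ │                   ┃       
·██····   ┃───┼───┤                   ┃       
·······   ┃ 6 │ × │                   ┃       
·█·····   ┃───┼───┤                   ┃       
███··█·   ┃ 3 │ - │                   ┃       
·█·····   ┃───┼───┤                   ┃       
··█····   ┃ = │ + │                   ┃       
█··██··   ┃───┼───┤                   ┃       
·······   ┃ MR│ M+│                   ┃       
··█····   ┃───┴───┘                   ┃       
····██·   ┃                           ┃       
·█··█·█   ┃                           ┃       
          ┃                           ┃       
━━━━━━━━━━┛━━━━━━━━━━━━━━━━━━━━━━━━━━━┛       
                                              
                                              
                                              
                                              
                                              


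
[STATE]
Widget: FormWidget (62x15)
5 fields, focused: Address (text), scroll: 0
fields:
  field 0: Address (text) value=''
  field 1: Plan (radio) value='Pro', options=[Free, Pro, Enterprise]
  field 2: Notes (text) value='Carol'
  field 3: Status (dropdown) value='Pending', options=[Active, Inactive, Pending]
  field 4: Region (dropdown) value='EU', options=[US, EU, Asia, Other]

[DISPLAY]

> Address:    [                                              ]
  Plan:       ( ) Free  (●) Pro  ( ) Enterprise               
  Notes:      [Carol                                         ]
  Status:     [Pending                                      ▼]
  Region:     [EU                                           ▼]
                                                              
                                                              
                                                              
                                                              
                                                              
                                                              
                                                              
                                                              
                                                              
                                                              


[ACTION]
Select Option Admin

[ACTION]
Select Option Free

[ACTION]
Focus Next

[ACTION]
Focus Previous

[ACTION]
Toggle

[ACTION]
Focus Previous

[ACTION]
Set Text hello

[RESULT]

  Address:    [                                              ]
  Plan:       ( ) Free  (●) Pro  ( ) Enterprise               
  Notes:      [Carol                                         ]
  Status:     [Pending                                      ▼]
> Region:     [EU                                           ▼]
                                                              
                                                              
                                                              
                                                              
                                                              
                                                              
                                                              
                                                              
                                                              
                                                              


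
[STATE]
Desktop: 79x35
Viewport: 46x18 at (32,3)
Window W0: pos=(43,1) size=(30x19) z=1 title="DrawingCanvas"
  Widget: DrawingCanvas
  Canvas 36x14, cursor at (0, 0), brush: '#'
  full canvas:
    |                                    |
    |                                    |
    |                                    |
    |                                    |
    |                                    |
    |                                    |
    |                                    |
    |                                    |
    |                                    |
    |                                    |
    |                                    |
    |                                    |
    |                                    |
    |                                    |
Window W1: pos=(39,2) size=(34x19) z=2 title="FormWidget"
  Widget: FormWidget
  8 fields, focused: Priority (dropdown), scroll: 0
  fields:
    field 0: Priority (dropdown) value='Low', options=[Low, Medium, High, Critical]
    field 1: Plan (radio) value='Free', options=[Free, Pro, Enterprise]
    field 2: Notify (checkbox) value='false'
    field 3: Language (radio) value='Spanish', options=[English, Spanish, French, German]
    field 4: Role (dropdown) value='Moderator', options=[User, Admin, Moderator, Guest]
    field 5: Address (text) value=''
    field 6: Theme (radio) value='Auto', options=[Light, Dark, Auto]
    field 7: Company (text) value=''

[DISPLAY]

       ┃ FormWidget                     ┃     
       ┠────────────────────────────────┨     
       ┃> Priority:   [Low            ▼]┃     
       ┃  Plan:       (●) Free  ( ) Pro ┃     
       ┃  Notify:     [ ]               ┃     
       ┃  Language:   ( ) English  (●) S┃     
       ┃  Role:       [Moderator      ▼]┃     
       ┃  Address:    [                ]┃     
       ┃  Theme:      ( ) Light  ( ) Dar┃     
       ┃  Company:    [                ]┃     
       ┃                                ┃     
       ┃                                ┃     
       ┃                                ┃     
       ┃                                ┃     
       ┃                                ┃     
       ┃                                ┃     
       ┃                                ┃     
       ┗━━━━━━━━━━━━━━━━━━━━━━━━━━━━━━━━┛     


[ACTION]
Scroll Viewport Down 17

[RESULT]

       ┃                                ┃     
       ┃                                ┃     
       ┃                                ┃     
       ┗━━━━━━━━━━━━━━━━━━━━━━━━━━━━━━━━┛     
                                              
                                              
                                              
                                              
                                              
                                              
                                              
                                              
                                              
                                              
                                              
                                              
                                              
                                              


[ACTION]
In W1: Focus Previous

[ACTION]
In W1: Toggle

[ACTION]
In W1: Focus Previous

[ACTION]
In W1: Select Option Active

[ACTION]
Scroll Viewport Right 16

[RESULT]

      ┃                                ┃      
      ┃                                ┃      
      ┃                                ┃      
      ┗━━━━━━━━━━━━━━━━━━━━━━━━━━━━━━━━┛      
                                              
                                              
                                              
                                              
                                              
                                              
                                              
                                              
                                              
                                              
                                              
                                              
                                              
                                              


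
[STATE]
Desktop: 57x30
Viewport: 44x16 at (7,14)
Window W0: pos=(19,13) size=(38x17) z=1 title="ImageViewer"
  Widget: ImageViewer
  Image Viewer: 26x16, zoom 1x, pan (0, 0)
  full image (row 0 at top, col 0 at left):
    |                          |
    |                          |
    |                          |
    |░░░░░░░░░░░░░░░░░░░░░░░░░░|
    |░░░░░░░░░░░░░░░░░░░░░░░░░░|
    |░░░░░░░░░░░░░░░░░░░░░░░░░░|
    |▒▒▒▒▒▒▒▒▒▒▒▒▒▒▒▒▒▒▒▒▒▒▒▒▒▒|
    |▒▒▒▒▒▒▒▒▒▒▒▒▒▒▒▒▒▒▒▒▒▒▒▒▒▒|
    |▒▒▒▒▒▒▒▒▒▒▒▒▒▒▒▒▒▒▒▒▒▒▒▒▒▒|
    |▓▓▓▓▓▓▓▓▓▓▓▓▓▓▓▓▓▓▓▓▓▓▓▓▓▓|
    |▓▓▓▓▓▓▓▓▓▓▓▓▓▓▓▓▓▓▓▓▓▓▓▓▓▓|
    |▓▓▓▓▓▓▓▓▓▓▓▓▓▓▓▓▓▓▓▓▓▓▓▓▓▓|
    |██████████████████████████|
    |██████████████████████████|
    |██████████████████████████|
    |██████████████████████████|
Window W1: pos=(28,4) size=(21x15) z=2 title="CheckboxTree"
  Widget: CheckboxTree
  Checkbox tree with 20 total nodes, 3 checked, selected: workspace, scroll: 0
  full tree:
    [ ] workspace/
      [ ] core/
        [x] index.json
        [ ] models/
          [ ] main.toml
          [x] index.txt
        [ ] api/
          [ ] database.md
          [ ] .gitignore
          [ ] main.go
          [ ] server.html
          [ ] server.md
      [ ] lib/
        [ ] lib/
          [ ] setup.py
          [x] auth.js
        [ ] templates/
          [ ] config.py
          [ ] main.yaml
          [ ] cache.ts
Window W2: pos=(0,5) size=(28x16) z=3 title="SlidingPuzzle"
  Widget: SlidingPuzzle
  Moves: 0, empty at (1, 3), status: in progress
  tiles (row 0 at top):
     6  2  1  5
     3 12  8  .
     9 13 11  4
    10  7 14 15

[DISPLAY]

────┼────┼────┤     ┃┃       [ ] database┃  
  7 │ 14 │ 15 │     ┃┃       [ ] .gitigno┃──
────┴────┴────┘     ┃┃       [ ] main.go ┃  
 0                  ┃┃       [ ] server.h┃  
                    ┃┗━━━━━━━━━━━━━━━━━━━┛  
                    ┃░░░░░░░░░░░░░░░░░░     
━━━━━━━━━━━━━━━━━━━━┛░░░░░░░░░░░░░░░░░░     
            ┃░░░░░░░░░░░░░░░░░░░░░░░░░░     
            ┃▒▒▒▒▒▒▒▒▒▒▒▒▒▒▒▒▒▒▒▒▒▒▒▒▒▒     
            ┃▒▒▒▒▒▒▒▒▒▒▒▒▒▒▒▒▒▒▒▒▒▒▒▒▒▒     
            ┃▒▒▒▒▒▒▒▒▒▒▒▒▒▒▒▒▒▒▒▒▒▒▒▒▒▒     
            ┃▓▓▓▓▓▓▓▓▓▓▓▓▓▓▓▓▓▓▓▓▓▓▓▓▓▓     
            ┃▓▓▓▓▓▓▓▓▓▓▓▓▓▓▓▓▓▓▓▓▓▓▓▓▓▓     
            ┃▓▓▓▓▓▓▓▓▓▓▓▓▓▓▓▓▓▓▓▓▓▓▓▓▓▓     
            ┃██████████████████████████     
            ┗━━━━━━━━━━━━━━━━━━━━━━━━━━━━━━━


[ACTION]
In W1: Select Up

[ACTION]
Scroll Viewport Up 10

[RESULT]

                     ┏━━━━━━━━━━━━━━━━━━━┓  
━━━━━━━━━━━━━━━━━━━━┓┃ CheckboxTree      ┃  
ngPuzzle            ┃┠───────────────────┨  
────────────────────┨┃>[-] workspace/    ┃  
────┬────┬────┐     ┃┃   [-] core/       ┃  
  2 │  1 │  5 │     ┃┃     [x] index.json┃  
────┼────┼────┤     ┃┃     [-] models/   ┃  
 12 │  8 │    │     ┃┃       [ ] main.tom┃  
────┼────┼────┤     ┃┃       [x] index.tx┃  
 13 │ 11 │  4 │     ┃┃     [ ] api/      ┃━━
────┼────┼────┤     ┃┃       [ ] database┃  
  7 │ 14 │ 15 │     ┃┃       [ ] .gitigno┃──
────┴────┴────┘     ┃┃       [ ] main.go ┃  
 0                  ┃┃       [ ] server.h┃  
                    ┃┗━━━━━━━━━━━━━━━━━━━┛  
                    ┃░░░░░░░░░░░░░░░░░░     


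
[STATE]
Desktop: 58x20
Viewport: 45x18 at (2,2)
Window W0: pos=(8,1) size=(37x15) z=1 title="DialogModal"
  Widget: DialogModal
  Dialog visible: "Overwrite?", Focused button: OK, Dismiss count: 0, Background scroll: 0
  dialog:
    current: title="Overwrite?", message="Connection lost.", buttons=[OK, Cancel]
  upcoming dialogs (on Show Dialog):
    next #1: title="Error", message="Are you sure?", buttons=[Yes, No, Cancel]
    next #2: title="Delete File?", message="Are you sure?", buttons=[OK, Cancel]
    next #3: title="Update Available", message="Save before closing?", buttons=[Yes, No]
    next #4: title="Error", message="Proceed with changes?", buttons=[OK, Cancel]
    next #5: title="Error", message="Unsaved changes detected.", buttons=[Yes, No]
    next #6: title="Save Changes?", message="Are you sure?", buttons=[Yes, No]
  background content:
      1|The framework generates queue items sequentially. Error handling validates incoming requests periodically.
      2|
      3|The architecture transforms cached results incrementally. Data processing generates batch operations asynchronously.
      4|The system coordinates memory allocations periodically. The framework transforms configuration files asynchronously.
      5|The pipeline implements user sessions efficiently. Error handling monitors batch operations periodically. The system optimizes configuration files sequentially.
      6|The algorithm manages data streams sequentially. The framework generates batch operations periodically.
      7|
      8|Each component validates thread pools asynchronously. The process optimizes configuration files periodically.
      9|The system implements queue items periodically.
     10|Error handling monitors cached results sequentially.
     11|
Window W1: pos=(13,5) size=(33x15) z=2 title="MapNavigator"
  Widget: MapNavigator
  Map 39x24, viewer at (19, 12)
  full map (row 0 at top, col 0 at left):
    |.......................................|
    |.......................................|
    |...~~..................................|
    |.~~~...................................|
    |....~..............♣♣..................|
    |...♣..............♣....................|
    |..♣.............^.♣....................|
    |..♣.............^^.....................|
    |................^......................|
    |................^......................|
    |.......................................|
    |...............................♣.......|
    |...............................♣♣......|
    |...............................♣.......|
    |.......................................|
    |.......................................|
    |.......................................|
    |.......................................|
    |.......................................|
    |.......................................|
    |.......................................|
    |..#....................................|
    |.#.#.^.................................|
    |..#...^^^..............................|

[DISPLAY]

      ┃ DialogModal                       ┃  
      ┠───────────────────────────────────┨  
      ┃The framework generates queue items┃  
      ┃    ┏━━━━━━━━━━━━━━━━━━━━━━━━━━━━━━━┓ 
      ┃The ┃ MapNavigator                  ┃ 
      ┃The ┠───────────────────────────────┨ 
      ┃The ┃............^^.................┃ 
      ┃The ┃............^..................┃ 
      ┃    ┃............^..................┃ 
      ┃Each┃...............................┃ 
      ┃The ┃...........................♣...┃ 
      ┃Erro┃...............@...........♣♣..┃ 
      ┃    ┃...........................♣...┃ 
      ┗━━━━┃...............................┃ 
           ┃...............................┃ 
           ┃...............................┃ 
           ┃...............................┃ 
           ┗━━━━━━━━━━━━━━━━━━━━━━━━━━━━━━━┛ 


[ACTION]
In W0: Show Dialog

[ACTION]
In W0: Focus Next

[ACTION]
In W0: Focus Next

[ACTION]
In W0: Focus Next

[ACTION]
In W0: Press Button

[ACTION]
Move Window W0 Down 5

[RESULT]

                                             
                                             
                                             
      ┏━━━━┏━━━━━━━━━━━━━━━━━━━━━━━━━━━━━━━┓ 
      ┃ Dia┃ MapNavigator                  ┃ 
      ┠────┠───────────────────────────────┨ 
      ┃The ┃............^^.................┃ 
      ┃    ┃............^..................┃ 
      ┃The ┃............^..................┃ 
      ┃The ┃...............................┃ 
      ┃The ┃...........................♣...┃ 
      ┃The ┃...............@...........♣♣..┃ 
      ┃    ┃...........................♣...┃ 
      ┃Each┃...............................┃ 
      ┃The ┃...............................┃ 
      ┃Erro┃...............................┃ 
      ┃    ┃...............................┃ 
      ┗━━━━┗━━━━━━━━━━━━━━━━━━━━━━━━━━━━━━━┛ 


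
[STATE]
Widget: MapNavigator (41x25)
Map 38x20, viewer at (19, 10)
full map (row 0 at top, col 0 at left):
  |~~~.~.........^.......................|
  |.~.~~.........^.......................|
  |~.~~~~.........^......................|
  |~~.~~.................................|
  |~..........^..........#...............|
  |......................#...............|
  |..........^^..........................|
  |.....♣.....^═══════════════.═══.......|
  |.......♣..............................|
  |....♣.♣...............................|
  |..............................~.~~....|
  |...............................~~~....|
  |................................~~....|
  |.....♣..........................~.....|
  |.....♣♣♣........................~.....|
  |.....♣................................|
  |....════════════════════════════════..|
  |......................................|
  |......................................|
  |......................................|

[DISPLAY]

                                         
                                         
 ~~~.~.........^.......................  
 .~.~~.........^.......................  
 ~.~~~~.........^......................  
 ~~.~~.................................  
 ~..........^..........#...............  
 ......................#...............  
 ..........^^..........................  
 .....♣.....^═══════════════.═══.......  
 .......♣..............................  
 ....♣.♣...............................  
 ...................@..........~.~~....  
 ...............................~~~....  
 ................................~~....  
 .....♣..........................~.....  
 .....♣♣♣........................~.....  
 .....♣................................  
 ....════════════════════════════════..  
 ......................................  
 ......................................  
 ......................................  
                                         
                                         
                                         


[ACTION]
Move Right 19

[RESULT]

                                         
                                         
.....................                    
.....................                    
.....................                    
.....................                    
.....#...............                    
.....#...............                    
.....................                    
══════════.═══.......                    
.....................                    
.....................                    
.............~.~~...@                    
..............~~~....                    
...............~~....                    
...............~.....                    
...............~.....                    
.....................                    
═══════════════════..                    
.....................                    
.....................                    
.....................                    
                                         
                                         
                                         


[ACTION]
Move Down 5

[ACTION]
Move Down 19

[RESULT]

══════════.═══.......                    
.....................                    
.....................                    
.............~.~~....                    
..............~~~....                    
...............~~....                    
...............~.....                    
...............~.....                    
.....................                    
═══════════════════..                    
.....................                    
.....................                    
....................@                    
                                         
                                         
                                         
                                         
                                         
                                         
                                         
                                         
                                         
                                         
                                         
                                         


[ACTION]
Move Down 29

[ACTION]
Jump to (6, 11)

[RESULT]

                                         
              ~~~.~.........^............
              .~.~~.........^............
              ~.~~~~.........^...........
              ~~.~~......................
              ~..........^..........#....
              ......................#....
              ..........^^...............
              .....♣.....^═══════════════
              .......♣...................
              ....♣.♣....................
              ...........................
              ......@....................
              ...........................
              .....♣.....................
              .....♣♣♣...................
              .....♣.....................
              ....═══════════════════════
              ...........................
              ...........................
              ...........................
                                         
                                         
                                         
                                         


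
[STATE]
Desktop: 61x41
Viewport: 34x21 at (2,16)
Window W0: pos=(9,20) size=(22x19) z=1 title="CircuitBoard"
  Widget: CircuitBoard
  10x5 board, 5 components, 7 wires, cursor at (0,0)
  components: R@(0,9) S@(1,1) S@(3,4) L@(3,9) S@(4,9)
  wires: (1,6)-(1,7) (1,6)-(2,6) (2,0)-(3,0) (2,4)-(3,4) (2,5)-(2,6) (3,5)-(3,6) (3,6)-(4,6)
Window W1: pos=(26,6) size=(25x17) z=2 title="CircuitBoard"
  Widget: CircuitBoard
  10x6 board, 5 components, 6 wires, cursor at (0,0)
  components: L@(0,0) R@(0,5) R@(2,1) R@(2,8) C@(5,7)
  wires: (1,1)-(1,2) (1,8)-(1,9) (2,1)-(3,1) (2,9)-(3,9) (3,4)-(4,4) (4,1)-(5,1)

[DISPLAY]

                        ┃3       ·
                        ┃         
                        ┃4       ·
                        ┃        │
       ┏━━━━━━━━━━━━━━━━┃5       ·
       ┃ CircuitBoard   ┃Cursor: (
       ┠────────────────┗━━━━━━━━━
       ┃   0 1 2 3 4 5 6 7 8┃     
       ┃0  [.]              ┃     
       ┃                    ┃     
       ┃1       S           ┃     
       ┃                    ┃     
       ┃2   ·               ┃     
       ┃    │               ┃     
       ┃3   ·               ┃     
       ┃                    ┃     
       ┃4                   ┃     
       ┃Cursor: (0,0)       ┃     
       ┃                    ┃     
       ┃                    ┃     
       ┃                    ┃     


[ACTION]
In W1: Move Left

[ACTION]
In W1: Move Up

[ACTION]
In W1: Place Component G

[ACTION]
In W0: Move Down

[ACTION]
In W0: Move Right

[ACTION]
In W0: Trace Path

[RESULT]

                        ┃3       ·
                        ┃         
                        ┃4       ·
                        ┃        │
       ┏━━━━━━━━━━━━━━━━┃5       ·
       ┃ CircuitBoard   ┃Cursor: (
       ┠────────────────┗━━━━━━━━━
       ┃   0 1 2 3 4 5 6 7 8┃     
       ┃0                   ┃     
       ┃                    ┃     
       ┃1      [S]          ┃     
       ┃                    ┃     
       ┃2   ·               ┃     
       ┃    │               ┃     
       ┃3   ·               ┃     
       ┃                    ┃     
       ┃4                   ┃     
       ┃Cursor: (1,1)  Trace┃     
       ┃                    ┃     
       ┃                    ┃     
       ┃                    ┃     


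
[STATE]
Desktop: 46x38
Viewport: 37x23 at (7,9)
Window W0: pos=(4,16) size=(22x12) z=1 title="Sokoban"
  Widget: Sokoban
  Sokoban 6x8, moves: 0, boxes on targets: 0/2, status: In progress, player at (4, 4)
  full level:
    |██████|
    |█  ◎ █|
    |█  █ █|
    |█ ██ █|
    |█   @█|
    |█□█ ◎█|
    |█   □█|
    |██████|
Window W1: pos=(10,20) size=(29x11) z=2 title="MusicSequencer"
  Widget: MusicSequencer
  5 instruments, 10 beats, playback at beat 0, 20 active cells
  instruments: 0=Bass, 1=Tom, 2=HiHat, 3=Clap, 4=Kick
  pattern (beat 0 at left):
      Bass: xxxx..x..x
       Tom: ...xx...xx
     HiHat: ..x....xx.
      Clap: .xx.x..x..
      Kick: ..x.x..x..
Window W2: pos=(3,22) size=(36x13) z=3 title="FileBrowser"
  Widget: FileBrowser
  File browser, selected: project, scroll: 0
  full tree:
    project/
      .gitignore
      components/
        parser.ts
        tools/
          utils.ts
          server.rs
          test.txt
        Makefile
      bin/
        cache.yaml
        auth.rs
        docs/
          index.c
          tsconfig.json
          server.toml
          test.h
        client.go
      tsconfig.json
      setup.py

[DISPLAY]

                                     
                                     
                                     
                                     
                                     
                                     
                                     
━━━━━━━━━━━━━━━━━━┓                  
okoban            ┃                  
──────────────────┨                  
████              ┃                  
 ◎ ┏━━━━━━━━━━━━━━━━━━━━━━━━━━━┓     
 █ ┃ MusicSequencer            ┃     
━━━━━━━━━━━━━━━━━━━━━━━━━━━━━━━┓     
leBrowser                      ┃     
───────────────────────────────┨     
-] project/                    ┃     
 .gitignore                    ┃     
 [+] components/               ┃     
 [+] bin/                      ┃     
 tsconfig.json                 ┃     
 setup.py                      ┃     
                               ┃     


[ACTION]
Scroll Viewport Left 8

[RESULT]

                                     
                                     
                                     
                                     
                                     
                                     
                                     
    ┏━━━━━━━━━━━━━━━━━━━━┓           
    ┃ Sokoban            ┃           
    ┠────────────────────┨           
    ┃██████              ┃           
    ┃█  ◎ ┏━━━━━━━━━━━━━━━━━━━━━━━━━━
    ┃█  █ ┃ MusicSequencer           
   ┏━━━━━━━━━━━━━━━━━━━━━━━━━━━━━━━━━
   ┃ FileBrowser                     
   ┠─────────────────────────────────
   ┃> [-] project/                   
   ┃    .gitignore                   
   ┃    [+] components/              
   ┃    [+] bin/                     
   ┃    tsconfig.json                
   ┃    setup.py                     
   ┃                                 


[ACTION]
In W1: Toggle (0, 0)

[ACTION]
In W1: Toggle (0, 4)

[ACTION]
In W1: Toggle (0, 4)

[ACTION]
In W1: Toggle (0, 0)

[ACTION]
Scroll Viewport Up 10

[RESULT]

                                     
                                     
                                     
                                     
                                     
                                     
                                     
                                     
                                     
                                     
                                     
                                     
                                     
                                     
                                     
                                     
    ┏━━━━━━━━━━━━━━━━━━━━┓           
    ┃ Sokoban            ┃           
    ┠────────────────────┨           
    ┃██████              ┃           
    ┃█  ◎ ┏━━━━━━━━━━━━━━━━━━━━━━━━━━
    ┃█  █ ┃ MusicSequencer           
   ┏━━━━━━━━━━━━━━━━━━━━━━━━━━━━━━━━━
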